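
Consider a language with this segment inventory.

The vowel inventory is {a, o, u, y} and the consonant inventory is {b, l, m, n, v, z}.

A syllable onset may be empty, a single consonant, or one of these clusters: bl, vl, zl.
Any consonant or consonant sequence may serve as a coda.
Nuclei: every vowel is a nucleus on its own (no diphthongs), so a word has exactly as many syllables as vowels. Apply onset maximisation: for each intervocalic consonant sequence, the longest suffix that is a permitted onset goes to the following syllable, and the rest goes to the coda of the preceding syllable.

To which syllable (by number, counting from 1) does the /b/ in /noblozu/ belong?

Vowels present: o, o, u; each is a nucleus, giving 3 syllables.
/o…o/ gap (V1→V2): cluster /bl/ — /bl/ is itself a permitted onset, so the whole cluster goes right; preceding coda = ∅.
/o…u/ gap (V2→V3): just /z/ — single C goes to the following onset.
Putting it together: no.blo.zu.
The /b/ is in the onset of syllable 2 (/blo/).

2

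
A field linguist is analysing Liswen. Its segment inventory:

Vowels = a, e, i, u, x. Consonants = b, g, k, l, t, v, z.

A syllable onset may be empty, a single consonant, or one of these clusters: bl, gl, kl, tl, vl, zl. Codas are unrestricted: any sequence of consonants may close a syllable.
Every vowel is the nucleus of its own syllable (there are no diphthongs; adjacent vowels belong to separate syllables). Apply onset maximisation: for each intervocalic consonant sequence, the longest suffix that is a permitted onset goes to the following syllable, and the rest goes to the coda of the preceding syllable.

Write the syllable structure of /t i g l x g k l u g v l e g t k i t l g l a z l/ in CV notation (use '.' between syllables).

CV.CCVC.CCVC.CCVCC.CVCC.CCVCC

Vowels present: i, x, u, e, i, a; each is a nucleus, giving 6 syllables.
σ1/σ2 boundary: /gl/ — entire cluster is a permitted onset → onset /gl/, coda ∅.
σ2/σ3 boundary: cluster /gkl/ — the longest permitted-onset suffix is /kl/; onset = /kl/, preceding coda = /g/.
σ3/σ4 boundary: /gvl/ splits as /g/ + /vl/ (/vl/ is the longest suffix that is a licit onset).
σ4/σ5 boundary: /gtk/ splits as /gt/ + /k/ (/k/ is the longest suffix that is a licit onset).
σ5/σ6 boundary: /tlgl/; trying suffixes from longest down, /gl/ is the first permitted one, so coda /tl/ | onset /gl/.
Putting it together: ti.glxg.klug.vlegt.kitl.glazl.
Mapping each syllable to C/V: /ti/ → CV, /glxg/ → CCVC, /klug/ → CCVC, /vlegt/ → CCVCC, /kitl/ → CVCC, /glazl/ → CCVCC.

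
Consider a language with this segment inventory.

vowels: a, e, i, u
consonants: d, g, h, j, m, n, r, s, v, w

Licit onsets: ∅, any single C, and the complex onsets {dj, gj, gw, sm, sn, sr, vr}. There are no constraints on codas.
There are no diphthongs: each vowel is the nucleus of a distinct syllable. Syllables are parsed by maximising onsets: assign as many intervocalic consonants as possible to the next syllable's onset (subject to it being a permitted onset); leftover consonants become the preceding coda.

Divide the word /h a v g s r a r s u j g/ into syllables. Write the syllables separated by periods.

The vowels are a, a, u — 3 nuclei, so 3 syllables.
/a…a/ gap (V1→V2): /vgsr/; trying suffixes from longest down, /sr/ is the first permitted one, so coda /vg/ | onset /sr/.
/a…u/ gap (V2→V3): /rs/ — longest licit onset from the right is /s/, leaving /r/ as coda.

havg.srar.sujg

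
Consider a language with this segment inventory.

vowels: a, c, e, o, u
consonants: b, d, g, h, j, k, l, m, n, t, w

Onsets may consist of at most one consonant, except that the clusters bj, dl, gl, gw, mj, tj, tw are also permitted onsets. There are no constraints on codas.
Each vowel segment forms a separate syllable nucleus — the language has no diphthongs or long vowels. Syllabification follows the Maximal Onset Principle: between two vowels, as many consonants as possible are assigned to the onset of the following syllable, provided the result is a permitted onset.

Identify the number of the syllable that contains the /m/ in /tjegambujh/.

2

The vowels are e, a, u — 3 nuclei, so 3 syllables.
σ1/σ2 boundary: just /g/ — single C goes to the following onset.
σ2/σ3 boundary: /mb/ — longest licit onset from the right is /b/, leaving /m/ as coda.
Result: tje.gam.bujh.
The /m/ is in the coda of syllable 2 (/gam/).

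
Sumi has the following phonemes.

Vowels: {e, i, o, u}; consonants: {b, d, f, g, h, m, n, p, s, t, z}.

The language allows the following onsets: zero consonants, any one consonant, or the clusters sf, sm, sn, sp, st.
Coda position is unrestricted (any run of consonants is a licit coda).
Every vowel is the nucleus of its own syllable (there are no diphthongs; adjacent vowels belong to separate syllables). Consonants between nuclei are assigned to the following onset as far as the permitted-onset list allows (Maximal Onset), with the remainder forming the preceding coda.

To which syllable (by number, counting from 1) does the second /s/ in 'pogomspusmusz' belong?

The vowels are o, o, u, u — 4 nuclei, so 4 syllables.
/o…o/ gap (V1→V2): /g/ → onset of the next syllable (single consonants are always licit onsets).
/o…u/ gap (V2→V3): /msp/ — longest licit onset from the right is /sp/, leaving /m/ as coda.
/u…u/ gap (V3→V4): /sm/ is a licit onset in full, so it all attaches to the next syllable.
Syllabification: po.gom.spu.smusz.
The second /s/ is in the onset of syllable 4 (/smusz/).

4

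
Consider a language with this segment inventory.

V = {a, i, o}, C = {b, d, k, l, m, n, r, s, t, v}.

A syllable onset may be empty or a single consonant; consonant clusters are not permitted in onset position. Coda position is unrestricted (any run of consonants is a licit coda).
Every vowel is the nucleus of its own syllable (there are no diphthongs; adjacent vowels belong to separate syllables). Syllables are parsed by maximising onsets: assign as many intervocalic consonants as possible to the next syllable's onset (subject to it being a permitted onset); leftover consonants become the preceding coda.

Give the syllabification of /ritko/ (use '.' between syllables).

rit.ko

Nuclei (vowels): i, o → 2 syllables.
V1 /i/ – V2 /o/: /tk/; trying suffixes from longest down, /k/ is the first permitted one, so coda /t/ | onset /k/.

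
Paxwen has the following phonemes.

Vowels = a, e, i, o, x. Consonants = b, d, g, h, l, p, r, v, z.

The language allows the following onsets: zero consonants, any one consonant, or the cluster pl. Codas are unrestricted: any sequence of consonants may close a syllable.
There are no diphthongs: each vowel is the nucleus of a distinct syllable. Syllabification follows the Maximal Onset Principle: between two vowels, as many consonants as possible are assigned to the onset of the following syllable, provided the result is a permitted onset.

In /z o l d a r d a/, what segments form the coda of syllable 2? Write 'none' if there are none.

The vowels are o, a, a — 3 nuclei, so 3 syllables.
Between /o/ (V1) and /a/ (V2): /ld/ — longest licit onset from the right is /d/, leaving /l/ as coda.
Between /a/ (V2) and /a/ (V3): /rd/ — longest licit onset from the right is /d/, leaving /r/ as coda.
So the parse is zol.dar.da.
Syllable 2 is /dar/: onset /d/, nucleus /a/, coda /r/.

r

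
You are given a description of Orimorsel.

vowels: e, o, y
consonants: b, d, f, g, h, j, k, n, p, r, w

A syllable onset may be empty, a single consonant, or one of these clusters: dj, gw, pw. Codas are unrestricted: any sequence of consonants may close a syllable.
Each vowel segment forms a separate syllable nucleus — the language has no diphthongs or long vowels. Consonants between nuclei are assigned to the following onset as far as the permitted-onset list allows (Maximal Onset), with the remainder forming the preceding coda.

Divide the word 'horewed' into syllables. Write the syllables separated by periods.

ho.re.wed

Vowels present: o, e, e; each is a nucleus, giving 3 syllables.
/o…e/ gap (V1→V2): just /r/ — single C goes to the following onset.
/e…e/ gap (V2→V3): /w/ is a single consonant, so it becomes the next onset.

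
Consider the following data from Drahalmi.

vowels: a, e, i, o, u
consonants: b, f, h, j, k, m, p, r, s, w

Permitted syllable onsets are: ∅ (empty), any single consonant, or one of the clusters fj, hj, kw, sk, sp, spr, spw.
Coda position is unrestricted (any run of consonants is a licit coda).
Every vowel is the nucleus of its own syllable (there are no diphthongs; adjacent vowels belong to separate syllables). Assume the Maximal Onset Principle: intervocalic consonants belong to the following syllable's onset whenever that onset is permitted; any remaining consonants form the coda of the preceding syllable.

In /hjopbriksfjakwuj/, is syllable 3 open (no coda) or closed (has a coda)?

Vowels present: o, i, a, u; each is a nucleus, giving 4 syllables.
σ1/σ2 boundary: /pbr/ — longest licit onset from the right is /r/, leaving /pb/ as coda.
σ2/σ3 boundary: cluster /ksfj/ — the longest permitted-onset suffix is /fj/; onset = /fj/, preceding coda = /ks/.
σ3/σ4 boundary: /kw/ is a licit onset in full, so it all attaches to the next syllable.
Syllabification: hjopb.riks.fja.kwuj.
Syllable 3 is /fja/; it ends in its nucleus with no coda, so it is open.

open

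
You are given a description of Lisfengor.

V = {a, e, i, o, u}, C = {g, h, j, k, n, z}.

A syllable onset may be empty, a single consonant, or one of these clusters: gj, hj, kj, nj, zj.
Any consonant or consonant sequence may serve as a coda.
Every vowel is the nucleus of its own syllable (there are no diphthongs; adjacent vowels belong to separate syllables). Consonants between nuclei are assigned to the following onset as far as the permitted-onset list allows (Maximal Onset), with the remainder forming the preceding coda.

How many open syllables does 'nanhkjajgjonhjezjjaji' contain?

2

Vowels present: a, a, o, e, a, i; each is a nucleus, giving 6 syllables.
V1 /a/ – V2 /a/: /nhkj/; trying suffixes from longest down, /kj/ is the first permitted one, so coda /nh/ | onset /kj/.
V2 /a/ – V3 /o/: /jgj/ — longest licit onset from the right is /gj/, leaving /j/ as coda.
V3 /o/ – V4 /e/: /nhj/ — longest licit onset from the right is /hj/, leaving /n/ as coda.
V4 /e/ – V5 /a/: cluster /zjj/ — the longest permitted-onset suffix is /j/; onset = /j/, preceding coda = /zj/.
V5 /a/ – V6 /i/: just /j/ — single C goes to the following onset.
Result: nanh.kjaj.gjon.hjezj.ja.ji.
Classifying each syllable: /nanh/ (closed), /kjaj/ (closed), /gjon/ (closed), /hjezj/ (closed), /ja/ (open), /ji/ (open).
Open syllables: 2.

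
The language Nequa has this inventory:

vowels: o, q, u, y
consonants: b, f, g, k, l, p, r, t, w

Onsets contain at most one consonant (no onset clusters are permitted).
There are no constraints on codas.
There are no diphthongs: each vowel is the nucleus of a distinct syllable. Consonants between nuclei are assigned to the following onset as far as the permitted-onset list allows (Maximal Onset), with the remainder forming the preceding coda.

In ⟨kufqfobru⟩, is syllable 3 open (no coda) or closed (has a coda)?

The vowels are u, q, o, u — 4 nuclei, so 4 syllables.
V1 /u/ – V2 /q/: just /f/ — single C goes to the following onset.
V2 /q/ – V3 /o/: just /f/ — single C goes to the following onset.
V3 /o/ – V4 /u/: /br/ — longest licit onset from the right is /r/, leaving /b/ as coda.
So the parse is ku.fq.fob.ru.
Syllable 3 is /fob/ with coda /b/, so it is closed.

closed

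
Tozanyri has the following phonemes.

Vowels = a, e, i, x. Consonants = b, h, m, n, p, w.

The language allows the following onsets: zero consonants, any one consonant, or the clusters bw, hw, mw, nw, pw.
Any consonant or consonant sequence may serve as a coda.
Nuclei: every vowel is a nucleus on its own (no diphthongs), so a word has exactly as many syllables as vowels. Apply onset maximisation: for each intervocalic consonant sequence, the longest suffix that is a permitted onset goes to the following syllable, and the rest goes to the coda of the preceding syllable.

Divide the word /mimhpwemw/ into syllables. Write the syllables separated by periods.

Nuclei (vowels): i, e → 2 syllables.
/i…e/ gap (V1→V2): /mhpw/; trying suffixes from longest down, /pw/ is the first permitted one, so coda /mh/ | onset /pw/.

mimh.pwemw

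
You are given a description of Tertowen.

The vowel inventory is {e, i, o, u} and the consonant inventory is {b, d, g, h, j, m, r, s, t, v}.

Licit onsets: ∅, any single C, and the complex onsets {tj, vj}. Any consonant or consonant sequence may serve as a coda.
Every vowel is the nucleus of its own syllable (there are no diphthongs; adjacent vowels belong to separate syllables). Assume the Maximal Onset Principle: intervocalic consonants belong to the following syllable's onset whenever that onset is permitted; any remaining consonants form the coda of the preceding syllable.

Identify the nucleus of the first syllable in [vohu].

Nuclei (vowels): o, u → 2 syllables.
The first nucleus (vowel 1 from the left) is /o/.

o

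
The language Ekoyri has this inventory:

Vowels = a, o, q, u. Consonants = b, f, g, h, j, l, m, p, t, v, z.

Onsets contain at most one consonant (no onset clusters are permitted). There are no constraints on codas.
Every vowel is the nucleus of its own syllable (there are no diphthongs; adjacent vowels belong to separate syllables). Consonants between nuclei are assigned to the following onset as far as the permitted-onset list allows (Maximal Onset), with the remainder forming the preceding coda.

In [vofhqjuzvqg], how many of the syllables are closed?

3

Vowels present: o, q, u, q; each is a nucleus, giving 4 syllables.
σ1/σ2 boundary: /fh/; trying suffixes from longest down, /h/ is the first permitted one, so coda /f/ | onset /h/.
σ2/σ3 boundary: /j/ → onset of the next syllable (single consonants are always licit onsets).
σ3/σ4 boundary: /zv/; trying suffixes from longest down, /v/ is the first permitted one, so coda /z/ | onset /v/.
Syllabification: vof.hq.juz.vqg.
Classifying each syllable: /vof/ (closed), /hq/ (open), /juz/ (closed), /vqg/ (closed).
Closed syllables: 3.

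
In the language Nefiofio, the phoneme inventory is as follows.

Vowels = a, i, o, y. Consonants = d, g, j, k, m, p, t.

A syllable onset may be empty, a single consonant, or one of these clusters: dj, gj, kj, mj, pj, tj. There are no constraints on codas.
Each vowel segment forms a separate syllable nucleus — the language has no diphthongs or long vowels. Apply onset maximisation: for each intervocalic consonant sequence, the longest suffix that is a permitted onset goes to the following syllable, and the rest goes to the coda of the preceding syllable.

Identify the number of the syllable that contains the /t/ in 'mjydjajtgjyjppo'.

2

Nuclei (vowels): y, a, y, o → 4 syllables.
σ1/σ2 boundary: cluster /dj/ — /dj/ is itself a permitted onset, so the whole cluster goes right; preceding coda = ∅.
σ2/σ3 boundary: /jtgj/ — longest licit onset from the right is /gj/, leaving /jt/ as coda.
σ3/σ4 boundary: /jpp/ splits as /jp/ + /p/ (/p/ is the longest suffix that is a licit onset).
Result: mjy.djajt.gjyjp.po.
The /t/ is in the coda of syllable 2 (/djajt/).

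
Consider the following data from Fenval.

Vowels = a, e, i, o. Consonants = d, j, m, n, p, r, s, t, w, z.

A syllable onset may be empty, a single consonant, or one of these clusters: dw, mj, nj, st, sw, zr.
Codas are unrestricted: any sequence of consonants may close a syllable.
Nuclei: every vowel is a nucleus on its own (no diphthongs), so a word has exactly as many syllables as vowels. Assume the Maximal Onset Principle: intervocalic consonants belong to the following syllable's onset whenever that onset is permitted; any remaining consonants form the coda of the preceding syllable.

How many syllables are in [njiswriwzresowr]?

The vowels are i, i, e, o — 4 nuclei, so 4 syllables.

4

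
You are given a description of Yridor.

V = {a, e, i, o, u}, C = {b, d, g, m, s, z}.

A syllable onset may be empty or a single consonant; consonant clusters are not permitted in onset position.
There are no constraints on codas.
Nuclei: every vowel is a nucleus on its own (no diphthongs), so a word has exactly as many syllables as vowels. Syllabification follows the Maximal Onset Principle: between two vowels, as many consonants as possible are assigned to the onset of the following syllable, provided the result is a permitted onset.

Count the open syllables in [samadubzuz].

The vowels are a, a, u, u — 4 nuclei, so 4 syllables.
/a…a/ gap (V1→V2): /m/ is a single consonant, so it becomes the next onset.
/a…u/ gap (V2→V3): /d/ → onset of the next syllable (single consonants are always licit onsets).
/u…u/ gap (V3→V4): /bz/ — longest licit onset from the right is /z/, leaving /b/ as coda.
Putting it together: sa.ma.dub.zuz.
Classifying each syllable: /sa/ (open), /ma/ (open), /dub/ (closed), /zuz/ (closed).
Open syllables: 2.

2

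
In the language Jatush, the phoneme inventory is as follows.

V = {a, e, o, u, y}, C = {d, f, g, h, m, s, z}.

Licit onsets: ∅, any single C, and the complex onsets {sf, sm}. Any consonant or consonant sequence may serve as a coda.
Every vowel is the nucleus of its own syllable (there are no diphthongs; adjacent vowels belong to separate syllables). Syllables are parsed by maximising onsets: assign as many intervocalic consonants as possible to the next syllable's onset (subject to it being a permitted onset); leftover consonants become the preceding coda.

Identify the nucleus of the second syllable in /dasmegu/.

Nuclei (vowels): a, e, u → 3 syllables.
The second nucleus (vowel 2 from the left) is /e/.

e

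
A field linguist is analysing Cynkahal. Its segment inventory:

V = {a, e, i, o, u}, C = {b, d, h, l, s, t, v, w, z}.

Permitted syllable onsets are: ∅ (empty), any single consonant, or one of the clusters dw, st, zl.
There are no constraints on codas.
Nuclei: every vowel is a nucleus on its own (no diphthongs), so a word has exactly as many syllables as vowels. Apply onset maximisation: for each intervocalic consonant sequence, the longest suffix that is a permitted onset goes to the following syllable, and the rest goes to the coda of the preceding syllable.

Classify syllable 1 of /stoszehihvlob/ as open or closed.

closed

Vowels present: o, e, i, o; each is a nucleus, giving 4 syllables.
V1 /o/ – V2 /e/: /sz/ splits as /s/ + /z/ (/z/ is the longest suffix that is a licit onset).
V2 /e/ – V3 /i/: just /h/ — single C goes to the following onset.
V3 /i/ – V4 /o/: /hvl/; trying suffixes from longest down, /l/ is the first permitted one, so coda /hv/ | onset /l/.
Syllabification: stos.ze.hihv.lob.
Syllable 1 is /stos/ with coda /s/, so it is closed.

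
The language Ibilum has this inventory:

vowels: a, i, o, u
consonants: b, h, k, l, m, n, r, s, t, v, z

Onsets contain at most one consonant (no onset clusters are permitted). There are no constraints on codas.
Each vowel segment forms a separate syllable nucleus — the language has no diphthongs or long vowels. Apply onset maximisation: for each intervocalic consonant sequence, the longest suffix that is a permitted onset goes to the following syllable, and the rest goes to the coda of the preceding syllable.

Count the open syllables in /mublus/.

0

Nuclei (vowels): u, u → 2 syllables.
/u…u/ gap (V1→V2): /bl/ — longest licit onset from the right is /l/, leaving /b/ as coda.
So the parse is mub.lus.
Classifying each syllable: /mub/ (closed), /lus/ (closed).
Open syllables: 0.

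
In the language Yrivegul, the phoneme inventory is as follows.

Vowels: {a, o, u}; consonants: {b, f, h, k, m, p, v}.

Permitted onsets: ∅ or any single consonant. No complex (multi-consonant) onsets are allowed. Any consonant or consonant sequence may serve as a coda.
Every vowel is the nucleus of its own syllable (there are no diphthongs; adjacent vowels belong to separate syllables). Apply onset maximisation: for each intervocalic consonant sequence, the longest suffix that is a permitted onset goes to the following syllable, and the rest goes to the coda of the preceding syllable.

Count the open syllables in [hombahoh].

The vowels are o, a, o — 3 nuclei, so 3 syllables.
σ1/σ2 boundary: /mb/ — longest licit onset from the right is /b/, leaving /m/ as coda.
σ2/σ3 boundary: /h/ is a single consonant, so it becomes the next onset.
So the parse is hom.ba.hoh.
Classifying each syllable: /hom/ (closed), /ba/ (open), /hoh/ (closed).
Open syllables: 1.

1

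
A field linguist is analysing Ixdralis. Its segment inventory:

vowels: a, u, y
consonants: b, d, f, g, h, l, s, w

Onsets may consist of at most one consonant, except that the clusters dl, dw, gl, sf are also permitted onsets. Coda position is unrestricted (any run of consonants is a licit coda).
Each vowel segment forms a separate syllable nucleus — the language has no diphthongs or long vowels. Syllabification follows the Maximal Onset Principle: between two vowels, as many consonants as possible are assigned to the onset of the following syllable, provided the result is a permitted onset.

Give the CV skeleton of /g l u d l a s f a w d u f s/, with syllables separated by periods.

Nuclei (vowels): u, a, a, u → 4 syllables.
/u…a/ gap (V1→V2): /dl/ — entire cluster is a permitted onset → onset /dl/, coda ∅.
/a…a/ gap (V2→V3): cluster /sf/ — /sf/ is itself a permitted onset, so the whole cluster goes right; preceding coda = ∅.
/a…u/ gap (V3→V4): /wd/; trying suffixes from longest down, /d/ is the first permitted one, so coda /w/ | onset /d/.
So the parse is glu.dla.sfaw.dufs.
Mapping each syllable to C/V: /glu/ → CCV, /dla/ → CCV, /sfaw/ → CCVC, /dufs/ → CVCC.

CCV.CCV.CCVC.CVCC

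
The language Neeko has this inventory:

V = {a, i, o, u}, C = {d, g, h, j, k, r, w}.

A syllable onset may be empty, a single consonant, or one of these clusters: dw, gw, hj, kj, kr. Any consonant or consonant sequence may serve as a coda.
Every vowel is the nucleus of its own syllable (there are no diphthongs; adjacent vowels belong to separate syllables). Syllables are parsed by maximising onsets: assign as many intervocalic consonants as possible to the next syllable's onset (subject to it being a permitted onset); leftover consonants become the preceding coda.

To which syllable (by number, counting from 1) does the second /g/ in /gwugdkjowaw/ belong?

Nuclei (vowels): u, o, a → 3 syllables.
Between /u/ (V1) and /o/ (V2): /gdkj/ splits as /gd/ + /kj/ (/kj/ is the longest suffix that is a licit onset).
Between /o/ (V2) and /a/ (V3): /w/ is a single consonant, so it becomes the next onset.
Putting it together: gwugd.kjo.waw.
The second /g/ is in the coda of syllable 1 (/gwugd/).

1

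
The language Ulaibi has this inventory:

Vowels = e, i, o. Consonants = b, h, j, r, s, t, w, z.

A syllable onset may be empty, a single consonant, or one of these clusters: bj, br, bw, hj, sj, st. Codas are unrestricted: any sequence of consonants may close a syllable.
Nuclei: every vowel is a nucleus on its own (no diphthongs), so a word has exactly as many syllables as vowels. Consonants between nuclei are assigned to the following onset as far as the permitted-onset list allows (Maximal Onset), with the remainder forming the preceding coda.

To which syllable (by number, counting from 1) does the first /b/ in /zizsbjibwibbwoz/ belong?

2

Vowels present: i, i, i, o; each is a nucleus, giving 4 syllables.
Between /i/ (V1) and /i/ (V2): /zsbj/ — longest licit onset from the right is /bj/, leaving /zs/ as coda.
Between /i/ (V2) and /i/ (V3): /bw/ is a licit onset in full, so it all attaches to the next syllable.
Between /i/ (V3) and /o/ (V4): cluster /bbw/ — the longest permitted-onset suffix is /bw/; onset = /bw/, preceding coda = /b/.
Result: zizs.bji.bwib.bwoz.
The first /b/ is in the onset of syllable 2 (/bji/).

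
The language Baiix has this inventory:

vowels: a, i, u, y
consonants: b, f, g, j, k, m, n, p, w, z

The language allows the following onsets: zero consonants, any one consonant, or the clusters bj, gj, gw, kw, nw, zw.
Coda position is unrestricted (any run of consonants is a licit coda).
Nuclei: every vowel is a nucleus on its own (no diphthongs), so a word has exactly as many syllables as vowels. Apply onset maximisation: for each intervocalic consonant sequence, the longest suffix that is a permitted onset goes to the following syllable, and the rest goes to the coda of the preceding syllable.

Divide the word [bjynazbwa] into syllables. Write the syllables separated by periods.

bjy.nazb.wa

Nuclei (vowels): y, a, a → 3 syllables.
σ1/σ2 boundary: /n/ → onset of the next syllable (single consonants are always licit onsets).
σ2/σ3 boundary: /zbw/; trying suffixes from longest down, /w/ is the first permitted one, so coda /zb/ | onset /w/.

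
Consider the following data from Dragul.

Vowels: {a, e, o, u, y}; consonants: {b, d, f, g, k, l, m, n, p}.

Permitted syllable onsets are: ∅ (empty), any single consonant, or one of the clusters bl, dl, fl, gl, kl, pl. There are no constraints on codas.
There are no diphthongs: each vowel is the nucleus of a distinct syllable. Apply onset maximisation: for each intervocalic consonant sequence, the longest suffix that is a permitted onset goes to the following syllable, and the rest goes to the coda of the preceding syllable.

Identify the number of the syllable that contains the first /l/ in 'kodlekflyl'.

2

Vowels present: o, e, y; each is a nucleus, giving 3 syllables.
σ1/σ2 boundary: cluster /dl/ — /dl/ is itself a permitted onset, so the whole cluster goes right; preceding coda = ∅.
σ2/σ3 boundary: /kfl/; trying suffixes from longest down, /fl/ is the first permitted one, so coda /k/ | onset /fl/.
Putting it together: ko.dlek.flyl.
The first /l/ is in the onset of syllable 2 (/dlek/).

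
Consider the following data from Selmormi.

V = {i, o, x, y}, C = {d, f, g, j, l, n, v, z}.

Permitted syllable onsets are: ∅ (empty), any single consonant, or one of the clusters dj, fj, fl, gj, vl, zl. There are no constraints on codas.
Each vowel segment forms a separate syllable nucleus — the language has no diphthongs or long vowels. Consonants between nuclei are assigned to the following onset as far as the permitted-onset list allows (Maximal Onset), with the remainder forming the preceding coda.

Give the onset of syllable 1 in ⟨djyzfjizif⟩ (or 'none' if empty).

Nuclei (vowels): y, i, i → 3 syllables.
Between /y/ (V1) and /i/ (V2): /zfj/; trying suffixes from longest down, /fj/ is the first permitted one, so coda /z/ | onset /fj/.
Between /i/ (V2) and /i/ (V3): /z/ is a single consonant, so it becomes the next onset.
Result: djyz.fji.zif.
Syllable 1 is /djyz/: onset /dj/, nucleus /y/, coda /z/.

dj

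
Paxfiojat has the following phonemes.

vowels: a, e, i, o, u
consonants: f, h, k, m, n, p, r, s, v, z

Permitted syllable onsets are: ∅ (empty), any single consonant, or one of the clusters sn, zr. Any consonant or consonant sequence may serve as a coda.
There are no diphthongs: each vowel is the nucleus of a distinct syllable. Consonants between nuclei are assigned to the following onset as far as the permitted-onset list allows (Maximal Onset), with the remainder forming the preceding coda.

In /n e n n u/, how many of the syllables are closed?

1

Vowels present: e, u; each is a nucleus, giving 2 syllables.
σ1/σ2 boundary: /nn/ splits as /n/ + /n/ (/n/ is the longest suffix that is a licit onset).
So the parse is nen.nu.
Classifying each syllable: /nen/ (closed), /nu/ (open).
Closed syllables: 1.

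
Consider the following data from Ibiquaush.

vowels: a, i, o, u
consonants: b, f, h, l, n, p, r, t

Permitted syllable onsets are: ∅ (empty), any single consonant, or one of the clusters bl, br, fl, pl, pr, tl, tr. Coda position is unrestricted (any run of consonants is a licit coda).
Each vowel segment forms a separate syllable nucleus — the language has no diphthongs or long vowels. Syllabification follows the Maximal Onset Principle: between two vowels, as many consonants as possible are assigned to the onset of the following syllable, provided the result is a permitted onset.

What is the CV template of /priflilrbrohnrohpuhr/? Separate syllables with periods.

CCV.CCVCC.CCVCC.CVC.CVCC

Nuclei (vowels): i, i, o, o, u → 5 syllables.
V1 /i/ – V2 /i/: cluster /fl/ — /fl/ is itself a permitted onset, so the whole cluster goes right; preceding coda = ∅.
V2 /i/ – V3 /o/: /lrbr/; trying suffixes from longest down, /br/ is the first permitted one, so coda /lr/ | onset /br/.
V3 /o/ – V4 /o/: /hnr/ — longest licit onset from the right is /r/, leaving /hn/ as coda.
V4 /o/ – V5 /u/: /hp/; trying suffixes from longest down, /p/ is the first permitted one, so coda /h/ | onset /p/.
Syllabification: pri.flilr.brohn.roh.puhr.
Mapping each syllable to C/V: /pri/ → CCV, /flilr/ → CCVCC, /brohn/ → CCVCC, /roh/ → CVC, /puhr/ → CVCC.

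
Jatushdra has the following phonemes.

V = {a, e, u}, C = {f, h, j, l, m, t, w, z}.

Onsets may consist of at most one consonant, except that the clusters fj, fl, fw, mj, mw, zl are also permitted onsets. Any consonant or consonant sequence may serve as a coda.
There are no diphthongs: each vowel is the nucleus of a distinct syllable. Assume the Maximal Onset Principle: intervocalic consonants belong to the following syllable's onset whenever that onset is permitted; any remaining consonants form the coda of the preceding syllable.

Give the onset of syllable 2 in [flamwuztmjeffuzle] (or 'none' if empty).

Vowels present: a, u, e, u, e; each is a nucleus, giving 5 syllables.
Between /a/ (V1) and /u/ (V2): cluster /mw/ — /mw/ is itself a permitted onset, so the whole cluster goes right; preceding coda = ∅.
Between /u/ (V2) and /e/ (V3): /ztmj/ splits as /zt/ + /mj/ (/mj/ is the longest suffix that is a licit onset).
Between /e/ (V3) and /u/ (V4): /ff/; trying suffixes from longest down, /f/ is the first permitted one, so coda /f/ | onset /f/.
Between /u/ (V4) and /e/ (V5): cluster /zl/ — /zl/ is itself a permitted onset, so the whole cluster goes right; preceding coda = ∅.
Result: fla.mwuzt.mjef.fu.zle.
Syllable 2 is /mwuzt/: onset /mw/, nucleus /u/, coda /zt/.

mw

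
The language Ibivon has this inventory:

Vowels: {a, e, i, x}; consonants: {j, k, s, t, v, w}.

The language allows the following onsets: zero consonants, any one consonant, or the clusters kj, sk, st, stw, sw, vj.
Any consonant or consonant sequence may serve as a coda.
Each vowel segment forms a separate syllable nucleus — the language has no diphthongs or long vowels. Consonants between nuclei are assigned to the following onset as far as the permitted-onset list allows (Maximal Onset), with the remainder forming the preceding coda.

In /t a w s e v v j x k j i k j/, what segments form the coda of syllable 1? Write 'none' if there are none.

w

Nuclei (vowels): a, e, x, i → 4 syllables.
V1 /a/ – V2 /e/: /ws/ splits as /w/ + /s/ (/s/ is the longest suffix that is a licit onset).
V2 /e/ – V3 /x/: /vvj/; trying suffixes from longest down, /vj/ is the first permitted one, so coda /v/ | onset /vj/.
V3 /x/ – V4 /i/: /kj/ — entire cluster is a permitted onset → onset /kj/, coda ∅.
So the parse is taw.sev.vjx.kjikj.
Syllable 1 is /taw/: onset /t/, nucleus /a/, coda /w/.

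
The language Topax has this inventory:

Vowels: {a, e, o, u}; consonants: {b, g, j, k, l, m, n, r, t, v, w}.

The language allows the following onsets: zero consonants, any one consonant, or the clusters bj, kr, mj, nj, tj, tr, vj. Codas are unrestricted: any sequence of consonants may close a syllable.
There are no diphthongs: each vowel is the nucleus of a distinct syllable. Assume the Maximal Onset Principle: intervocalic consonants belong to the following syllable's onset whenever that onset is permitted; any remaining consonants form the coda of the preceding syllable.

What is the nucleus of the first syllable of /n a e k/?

a

Nuclei (vowels): a, e → 2 syllables.
The first nucleus (vowel 1 from the left) is /a/.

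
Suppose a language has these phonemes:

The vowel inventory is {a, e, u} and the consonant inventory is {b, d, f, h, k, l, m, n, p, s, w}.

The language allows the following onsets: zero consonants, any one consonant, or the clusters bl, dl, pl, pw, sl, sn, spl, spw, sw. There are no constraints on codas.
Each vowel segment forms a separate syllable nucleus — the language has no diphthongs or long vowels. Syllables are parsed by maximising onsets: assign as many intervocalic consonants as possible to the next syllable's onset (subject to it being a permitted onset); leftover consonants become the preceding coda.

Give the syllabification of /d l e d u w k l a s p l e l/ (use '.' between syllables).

dle.duwk.la.splel

The vowels are e, u, a, e — 4 nuclei, so 4 syllables.
σ1/σ2 boundary: just /d/ — single C goes to the following onset.
σ2/σ3 boundary: cluster /wkl/ — the longest permitted-onset suffix is /l/; onset = /l/, preceding coda = /wk/.
σ3/σ4 boundary: /spl/ is a licit onset in full, so it all attaches to the next syllable.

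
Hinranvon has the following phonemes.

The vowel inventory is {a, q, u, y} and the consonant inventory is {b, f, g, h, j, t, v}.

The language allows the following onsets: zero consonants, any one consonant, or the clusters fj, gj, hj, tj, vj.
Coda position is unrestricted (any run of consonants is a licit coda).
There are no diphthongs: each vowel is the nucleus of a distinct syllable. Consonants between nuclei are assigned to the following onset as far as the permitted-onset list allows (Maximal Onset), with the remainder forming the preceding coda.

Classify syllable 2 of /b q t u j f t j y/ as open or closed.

closed

The vowels are q, u, y — 3 nuclei, so 3 syllables.
Between /q/ (V1) and /u/ (V2): /t/ is a single consonant, so it becomes the next onset.
Between /u/ (V2) and /y/ (V3): cluster /jftj/ — the longest permitted-onset suffix is /tj/; onset = /tj/, preceding coda = /jf/.
So the parse is bq.tujf.tjy.
Syllable 2 is /tujf/ with coda /jf/, so it is closed.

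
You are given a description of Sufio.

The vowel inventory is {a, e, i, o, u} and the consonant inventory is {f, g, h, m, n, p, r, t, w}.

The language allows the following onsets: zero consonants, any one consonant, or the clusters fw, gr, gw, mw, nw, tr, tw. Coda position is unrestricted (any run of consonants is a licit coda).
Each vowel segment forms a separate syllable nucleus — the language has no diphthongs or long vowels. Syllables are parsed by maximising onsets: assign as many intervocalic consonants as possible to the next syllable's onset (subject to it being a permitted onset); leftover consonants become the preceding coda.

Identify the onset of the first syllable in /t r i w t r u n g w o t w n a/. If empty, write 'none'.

The vowels are i, u, o, a — 4 nuclei, so 4 syllables.
Between /i/ (V1) and /u/ (V2): /wtr/ — longest licit onset from the right is /tr/, leaving /w/ as coda.
Between /u/ (V2) and /o/ (V3): /ngw/; trying suffixes from longest down, /gw/ is the first permitted one, so coda /n/ | onset /gw/.
Between /o/ (V3) and /a/ (V4): /twn/; trying suffixes from longest down, /n/ is the first permitted one, so coda /tw/ | onset /n/.
So the parse is triw.trun.gwotw.na.
Syllable 1 is /triw/: onset /tr/, nucleus /i/, coda /w/.

tr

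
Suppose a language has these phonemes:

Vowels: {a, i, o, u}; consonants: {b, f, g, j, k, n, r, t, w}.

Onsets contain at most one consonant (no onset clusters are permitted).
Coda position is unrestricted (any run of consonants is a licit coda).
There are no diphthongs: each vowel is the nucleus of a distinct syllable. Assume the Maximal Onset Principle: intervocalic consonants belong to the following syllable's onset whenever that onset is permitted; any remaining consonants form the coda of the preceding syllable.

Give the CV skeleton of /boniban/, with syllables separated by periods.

CV.CV.CVC

Vowels present: o, i, a; each is a nucleus, giving 3 syllables.
/o…i/ gap (V1→V2): /n/ → onset of the next syllable (single consonants are always licit onsets).
/i…a/ gap (V2→V3): just /b/ — single C goes to the following onset.
Result: bo.ni.ban.
Mapping each syllable to C/V: /bo/ → CV, /ni/ → CV, /ban/ → CVC.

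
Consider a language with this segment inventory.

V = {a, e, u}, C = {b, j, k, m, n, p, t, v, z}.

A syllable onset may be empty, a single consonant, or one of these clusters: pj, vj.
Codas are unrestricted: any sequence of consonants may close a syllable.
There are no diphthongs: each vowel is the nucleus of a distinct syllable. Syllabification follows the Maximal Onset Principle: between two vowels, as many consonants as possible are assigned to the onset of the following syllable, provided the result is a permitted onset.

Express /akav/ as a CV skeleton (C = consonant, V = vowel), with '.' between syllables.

V.CVC

Nuclei (vowels): a, a → 2 syllables.
σ1/σ2 boundary: just /k/ — single C goes to the following onset.
Putting it together: a.kav.
Mapping each syllable to C/V: /a/ → V, /kav/ → CVC.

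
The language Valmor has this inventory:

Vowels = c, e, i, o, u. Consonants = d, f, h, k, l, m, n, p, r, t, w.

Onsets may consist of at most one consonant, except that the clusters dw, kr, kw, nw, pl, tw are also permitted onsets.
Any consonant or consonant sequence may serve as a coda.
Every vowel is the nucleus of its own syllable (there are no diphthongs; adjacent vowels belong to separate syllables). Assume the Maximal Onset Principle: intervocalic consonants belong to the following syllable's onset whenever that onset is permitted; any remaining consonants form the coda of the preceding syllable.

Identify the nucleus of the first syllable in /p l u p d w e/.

u

Vowels present: u, e; each is a nucleus, giving 2 syllables.
The first nucleus (vowel 1 from the left) is /u/.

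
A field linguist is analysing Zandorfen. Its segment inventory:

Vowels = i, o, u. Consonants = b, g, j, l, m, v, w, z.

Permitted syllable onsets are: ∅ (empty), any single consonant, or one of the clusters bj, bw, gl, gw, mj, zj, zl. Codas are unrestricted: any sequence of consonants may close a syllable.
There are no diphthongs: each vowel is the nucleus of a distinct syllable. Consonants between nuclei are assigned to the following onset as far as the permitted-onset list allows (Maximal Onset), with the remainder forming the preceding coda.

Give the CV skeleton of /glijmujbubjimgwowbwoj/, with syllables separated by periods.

CCVC.CVC.CV.CCVC.CCVC.CCVC

The vowels are i, u, u, i, o, o — 6 nuclei, so 6 syllables.
/i…u/ gap (V1→V2): /jm/ — longest licit onset from the right is /m/, leaving /j/ as coda.
/u…u/ gap (V2→V3): /jb/; trying suffixes from longest down, /b/ is the first permitted one, so coda /j/ | onset /b/.
/u…i/ gap (V3→V4): /bj/ is a licit onset in full, so it all attaches to the next syllable.
/i…o/ gap (V4→V5): cluster /mgw/ — the longest permitted-onset suffix is /gw/; onset = /gw/, preceding coda = /m/.
/o…o/ gap (V5→V6): /wbw/; trying suffixes from longest down, /bw/ is the first permitted one, so coda /w/ | onset /bw/.
Result: glij.muj.bu.bjim.gwow.bwoj.
Mapping each syllable to C/V: /glij/ → CCVC, /muj/ → CVC, /bu/ → CV, /bjim/ → CCVC, /gwow/ → CCVC, /bwoj/ → CCVC.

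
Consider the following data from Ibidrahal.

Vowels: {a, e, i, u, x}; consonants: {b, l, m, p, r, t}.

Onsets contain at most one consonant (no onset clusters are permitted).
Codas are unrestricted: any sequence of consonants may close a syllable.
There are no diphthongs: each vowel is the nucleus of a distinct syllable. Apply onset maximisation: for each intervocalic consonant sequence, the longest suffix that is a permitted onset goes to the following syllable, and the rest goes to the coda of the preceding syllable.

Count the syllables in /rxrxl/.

2

Vowels present: x, x; each is a nucleus, giving 2 syllables.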